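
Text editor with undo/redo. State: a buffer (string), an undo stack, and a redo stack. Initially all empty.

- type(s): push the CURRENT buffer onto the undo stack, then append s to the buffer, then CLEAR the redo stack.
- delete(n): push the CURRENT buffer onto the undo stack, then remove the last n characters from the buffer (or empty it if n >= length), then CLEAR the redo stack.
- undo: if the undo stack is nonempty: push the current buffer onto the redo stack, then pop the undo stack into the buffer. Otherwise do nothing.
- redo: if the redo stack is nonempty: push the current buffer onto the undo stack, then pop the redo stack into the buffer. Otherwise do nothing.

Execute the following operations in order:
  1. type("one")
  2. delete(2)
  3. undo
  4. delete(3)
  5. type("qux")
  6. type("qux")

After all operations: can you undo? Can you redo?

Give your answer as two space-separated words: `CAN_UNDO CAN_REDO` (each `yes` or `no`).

Answer: yes no

Derivation:
After op 1 (type): buf='one' undo_depth=1 redo_depth=0
After op 2 (delete): buf='o' undo_depth=2 redo_depth=0
After op 3 (undo): buf='one' undo_depth=1 redo_depth=1
After op 4 (delete): buf='(empty)' undo_depth=2 redo_depth=0
After op 5 (type): buf='qux' undo_depth=3 redo_depth=0
After op 6 (type): buf='quxqux' undo_depth=4 redo_depth=0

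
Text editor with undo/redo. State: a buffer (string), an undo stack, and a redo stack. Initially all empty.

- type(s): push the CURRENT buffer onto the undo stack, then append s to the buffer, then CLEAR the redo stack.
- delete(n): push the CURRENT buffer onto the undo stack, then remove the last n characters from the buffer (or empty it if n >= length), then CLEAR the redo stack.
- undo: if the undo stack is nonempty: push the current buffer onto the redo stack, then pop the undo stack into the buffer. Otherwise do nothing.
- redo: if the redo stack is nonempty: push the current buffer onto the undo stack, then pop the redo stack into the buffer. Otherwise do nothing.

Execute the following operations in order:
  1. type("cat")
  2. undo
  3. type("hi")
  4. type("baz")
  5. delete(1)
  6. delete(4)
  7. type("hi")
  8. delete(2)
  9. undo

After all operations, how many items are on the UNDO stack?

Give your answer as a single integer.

Answer: 5

Derivation:
After op 1 (type): buf='cat' undo_depth=1 redo_depth=0
After op 2 (undo): buf='(empty)' undo_depth=0 redo_depth=1
After op 3 (type): buf='hi' undo_depth=1 redo_depth=0
After op 4 (type): buf='hibaz' undo_depth=2 redo_depth=0
After op 5 (delete): buf='hiba' undo_depth=3 redo_depth=0
After op 6 (delete): buf='(empty)' undo_depth=4 redo_depth=0
After op 7 (type): buf='hi' undo_depth=5 redo_depth=0
After op 8 (delete): buf='(empty)' undo_depth=6 redo_depth=0
After op 9 (undo): buf='hi' undo_depth=5 redo_depth=1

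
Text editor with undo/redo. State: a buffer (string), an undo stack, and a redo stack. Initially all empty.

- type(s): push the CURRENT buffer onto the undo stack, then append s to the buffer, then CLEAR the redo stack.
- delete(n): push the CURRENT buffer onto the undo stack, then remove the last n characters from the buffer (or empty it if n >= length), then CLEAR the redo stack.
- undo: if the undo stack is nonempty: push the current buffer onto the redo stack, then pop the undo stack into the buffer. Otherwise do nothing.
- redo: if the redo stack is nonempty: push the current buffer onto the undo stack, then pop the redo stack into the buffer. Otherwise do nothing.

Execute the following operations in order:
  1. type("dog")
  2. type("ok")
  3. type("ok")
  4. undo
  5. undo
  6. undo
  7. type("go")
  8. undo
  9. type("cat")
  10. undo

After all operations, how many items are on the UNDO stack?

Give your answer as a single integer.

After op 1 (type): buf='dog' undo_depth=1 redo_depth=0
After op 2 (type): buf='dogok' undo_depth=2 redo_depth=0
After op 3 (type): buf='dogokok' undo_depth=3 redo_depth=0
After op 4 (undo): buf='dogok' undo_depth=2 redo_depth=1
After op 5 (undo): buf='dog' undo_depth=1 redo_depth=2
After op 6 (undo): buf='(empty)' undo_depth=0 redo_depth=3
After op 7 (type): buf='go' undo_depth=1 redo_depth=0
After op 8 (undo): buf='(empty)' undo_depth=0 redo_depth=1
After op 9 (type): buf='cat' undo_depth=1 redo_depth=0
After op 10 (undo): buf='(empty)' undo_depth=0 redo_depth=1

Answer: 0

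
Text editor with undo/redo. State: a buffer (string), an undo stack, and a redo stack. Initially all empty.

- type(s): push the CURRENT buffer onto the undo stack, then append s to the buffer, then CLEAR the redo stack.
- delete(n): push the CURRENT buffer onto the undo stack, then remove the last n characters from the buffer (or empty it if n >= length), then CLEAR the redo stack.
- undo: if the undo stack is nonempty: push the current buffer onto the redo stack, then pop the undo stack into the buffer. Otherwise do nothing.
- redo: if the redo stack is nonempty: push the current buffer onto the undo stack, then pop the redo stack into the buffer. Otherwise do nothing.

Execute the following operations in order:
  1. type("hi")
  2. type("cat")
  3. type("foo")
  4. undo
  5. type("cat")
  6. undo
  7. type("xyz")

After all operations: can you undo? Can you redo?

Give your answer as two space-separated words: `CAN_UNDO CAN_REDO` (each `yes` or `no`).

Answer: yes no

Derivation:
After op 1 (type): buf='hi' undo_depth=1 redo_depth=0
After op 2 (type): buf='hicat' undo_depth=2 redo_depth=0
After op 3 (type): buf='hicatfoo' undo_depth=3 redo_depth=0
After op 4 (undo): buf='hicat' undo_depth=2 redo_depth=1
After op 5 (type): buf='hicatcat' undo_depth=3 redo_depth=0
After op 6 (undo): buf='hicat' undo_depth=2 redo_depth=1
After op 7 (type): buf='hicatxyz' undo_depth=3 redo_depth=0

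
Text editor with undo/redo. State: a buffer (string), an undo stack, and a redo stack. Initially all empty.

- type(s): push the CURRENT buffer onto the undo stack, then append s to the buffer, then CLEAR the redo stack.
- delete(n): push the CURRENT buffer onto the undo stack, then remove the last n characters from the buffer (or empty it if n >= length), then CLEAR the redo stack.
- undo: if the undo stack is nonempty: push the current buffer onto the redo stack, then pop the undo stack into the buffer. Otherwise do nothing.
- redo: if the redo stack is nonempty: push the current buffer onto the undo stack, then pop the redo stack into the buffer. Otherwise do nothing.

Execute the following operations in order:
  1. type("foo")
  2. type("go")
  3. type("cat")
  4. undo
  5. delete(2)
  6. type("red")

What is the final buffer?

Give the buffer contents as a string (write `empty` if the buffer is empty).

After op 1 (type): buf='foo' undo_depth=1 redo_depth=0
After op 2 (type): buf='foogo' undo_depth=2 redo_depth=0
After op 3 (type): buf='foogocat' undo_depth=3 redo_depth=0
After op 4 (undo): buf='foogo' undo_depth=2 redo_depth=1
After op 5 (delete): buf='foo' undo_depth=3 redo_depth=0
After op 6 (type): buf='foored' undo_depth=4 redo_depth=0

Answer: foored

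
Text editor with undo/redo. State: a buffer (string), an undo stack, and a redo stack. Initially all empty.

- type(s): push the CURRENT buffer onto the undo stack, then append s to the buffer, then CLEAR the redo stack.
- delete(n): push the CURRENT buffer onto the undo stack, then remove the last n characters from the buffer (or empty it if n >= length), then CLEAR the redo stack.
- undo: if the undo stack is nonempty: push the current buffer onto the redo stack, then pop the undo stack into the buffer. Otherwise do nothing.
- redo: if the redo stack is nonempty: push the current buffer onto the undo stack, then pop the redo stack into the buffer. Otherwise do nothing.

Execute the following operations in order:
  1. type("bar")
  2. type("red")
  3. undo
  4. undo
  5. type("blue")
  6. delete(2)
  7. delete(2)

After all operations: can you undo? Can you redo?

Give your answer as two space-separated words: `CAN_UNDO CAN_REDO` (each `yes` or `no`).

Answer: yes no

Derivation:
After op 1 (type): buf='bar' undo_depth=1 redo_depth=0
After op 2 (type): buf='barred' undo_depth=2 redo_depth=0
After op 3 (undo): buf='bar' undo_depth=1 redo_depth=1
After op 4 (undo): buf='(empty)' undo_depth=0 redo_depth=2
After op 5 (type): buf='blue' undo_depth=1 redo_depth=0
After op 6 (delete): buf='bl' undo_depth=2 redo_depth=0
After op 7 (delete): buf='(empty)' undo_depth=3 redo_depth=0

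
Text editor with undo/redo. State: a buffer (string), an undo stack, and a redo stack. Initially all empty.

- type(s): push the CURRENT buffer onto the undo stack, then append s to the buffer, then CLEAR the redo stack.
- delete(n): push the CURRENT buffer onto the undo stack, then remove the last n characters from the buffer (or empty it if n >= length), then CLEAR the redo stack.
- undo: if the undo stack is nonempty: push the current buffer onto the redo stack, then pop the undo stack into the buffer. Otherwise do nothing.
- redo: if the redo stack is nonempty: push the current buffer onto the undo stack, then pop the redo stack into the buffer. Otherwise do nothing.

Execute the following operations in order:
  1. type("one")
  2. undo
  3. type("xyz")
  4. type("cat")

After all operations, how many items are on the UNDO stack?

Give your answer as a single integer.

Answer: 2

Derivation:
After op 1 (type): buf='one' undo_depth=1 redo_depth=0
After op 2 (undo): buf='(empty)' undo_depth=0 redo_depth=1
After op 3 (type): buf='xyz' undo_depth=1 redo_depth=0
After op 4 (type): buf='xyzcat' undo_depth=2 redo_depth=0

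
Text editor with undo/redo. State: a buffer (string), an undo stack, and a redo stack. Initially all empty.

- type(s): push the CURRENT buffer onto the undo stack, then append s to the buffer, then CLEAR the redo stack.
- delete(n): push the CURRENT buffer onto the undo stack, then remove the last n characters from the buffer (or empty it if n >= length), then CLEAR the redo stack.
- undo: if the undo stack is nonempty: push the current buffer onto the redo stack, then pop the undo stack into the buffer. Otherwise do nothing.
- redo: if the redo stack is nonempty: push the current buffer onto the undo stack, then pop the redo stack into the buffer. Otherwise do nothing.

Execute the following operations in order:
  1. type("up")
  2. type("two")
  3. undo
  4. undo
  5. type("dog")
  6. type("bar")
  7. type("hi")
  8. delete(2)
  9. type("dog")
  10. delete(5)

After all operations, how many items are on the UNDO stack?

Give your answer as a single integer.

Answer: 6

Derivation:
After op 1 (type): buf='up' undo_depth=1 redo_depth=0
After op 2 (type): buf='uptwo' undo_depth=2 redo_depth=0
After op 3 (undo): buf='up' undo_depth=1 redo_depth=1
After op 4 (undo): buf='(empty)' undo_depth=0 redo_depth=2
After op 5 (type): buf='dog' undo_depth=1 redo_depth=0
After op 6 (type): buf='dogbar' undo_depth=2 redo_depth=0
After op 7 (type): buf='dogbarhi' undo_depth=3 redo_depth=0
After op 8 (delete): buf='dogbar' undo_depth=4 redo_depth=0
After op 9 (type): buf='dogbardog' undo_depth=5 redo_depth=0
After op 10 (delete): buf='dogb' undo_depth=6 redo_depth=0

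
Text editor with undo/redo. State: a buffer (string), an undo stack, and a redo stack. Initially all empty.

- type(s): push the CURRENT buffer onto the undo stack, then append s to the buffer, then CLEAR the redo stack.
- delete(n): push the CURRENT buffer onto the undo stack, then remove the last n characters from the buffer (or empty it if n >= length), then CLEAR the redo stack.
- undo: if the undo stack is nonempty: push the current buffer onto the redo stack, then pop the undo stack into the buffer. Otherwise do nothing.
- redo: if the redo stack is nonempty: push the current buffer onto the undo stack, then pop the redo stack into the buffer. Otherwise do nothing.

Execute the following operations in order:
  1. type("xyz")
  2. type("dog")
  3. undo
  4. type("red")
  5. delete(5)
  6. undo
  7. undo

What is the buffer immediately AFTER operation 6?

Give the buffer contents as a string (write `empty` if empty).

After op 1 (type): buf='xyz' undo_depth=1 redo_depth=0
After op 2 (type): buf='xyzdog' undo_depth=2 redo_depth=0
After op 3 (undo): buf='xyz' undo_depth=1 redo_depth=1
After op 4 (type): buf='xyzred' undo_depth=2 redo_depth=0
After op 5 (delete): buf='x' undo_depth=3 redo_depth=0
After op 6 (undo): buf='xyzred' undo_depth=2 redo_depth=1

Answer: xyzred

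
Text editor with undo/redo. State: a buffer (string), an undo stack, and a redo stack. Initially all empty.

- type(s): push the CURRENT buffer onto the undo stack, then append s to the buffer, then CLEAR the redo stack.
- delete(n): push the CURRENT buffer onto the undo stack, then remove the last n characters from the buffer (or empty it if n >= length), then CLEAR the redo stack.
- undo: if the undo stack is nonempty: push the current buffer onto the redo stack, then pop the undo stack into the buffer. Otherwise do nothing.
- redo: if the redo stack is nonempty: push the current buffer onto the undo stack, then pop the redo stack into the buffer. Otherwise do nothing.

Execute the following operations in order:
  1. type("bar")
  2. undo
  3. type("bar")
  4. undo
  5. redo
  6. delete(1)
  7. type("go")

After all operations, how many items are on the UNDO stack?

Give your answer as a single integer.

Answer: 3

Derivation:
After op 1 (type): buf='bar' undo_depth=1 redo_depth=0
After op 2 (undo): buf='(empty)' undo_depth=0 redo_depth=1
After op 3 (type): buf='bar' undo_depth=1 redo_depth=0
After op 4 (undo): buf='(empty)' undo_depth=0 redo_depth=1
After op 5 (redo): buf='bar' undo_depth=1 redo_depth=0
After op 6 (delete): buf='ba' undo_depth=2 redo_depth=0
After op 7 (type): buf='bago' undo_depth=3 redo_depth=0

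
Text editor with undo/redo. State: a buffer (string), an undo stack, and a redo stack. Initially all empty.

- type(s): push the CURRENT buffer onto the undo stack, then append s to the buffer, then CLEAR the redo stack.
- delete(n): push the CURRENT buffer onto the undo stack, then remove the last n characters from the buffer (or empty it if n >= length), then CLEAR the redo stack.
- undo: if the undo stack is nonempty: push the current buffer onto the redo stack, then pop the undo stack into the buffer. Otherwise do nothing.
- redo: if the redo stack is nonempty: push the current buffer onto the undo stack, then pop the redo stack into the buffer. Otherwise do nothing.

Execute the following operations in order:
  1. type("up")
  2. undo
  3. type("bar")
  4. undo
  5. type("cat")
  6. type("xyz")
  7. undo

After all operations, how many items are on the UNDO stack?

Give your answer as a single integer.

Answer: 1

Derivation:
After op 1 (type): buf='up' undo_depth=1 redo_depth=0
After op 2 (undo): buf='(empty)' undo_depth=0 redo_depth=1
After op 3 (type): buf='bar' undo_depth=1 redo_depth=0
After op 4 (undo): buf='(empty)' undo_depth=0 redo_depth=1
After op 5 (type): buf='cat' undo_depth=1 redo_depth=0
After op 6 (type): buf='catxyz' undo_depth=2 redo_depth=0
After op 7 (undo): buf='cat' undo_depth=1 redo_depth=1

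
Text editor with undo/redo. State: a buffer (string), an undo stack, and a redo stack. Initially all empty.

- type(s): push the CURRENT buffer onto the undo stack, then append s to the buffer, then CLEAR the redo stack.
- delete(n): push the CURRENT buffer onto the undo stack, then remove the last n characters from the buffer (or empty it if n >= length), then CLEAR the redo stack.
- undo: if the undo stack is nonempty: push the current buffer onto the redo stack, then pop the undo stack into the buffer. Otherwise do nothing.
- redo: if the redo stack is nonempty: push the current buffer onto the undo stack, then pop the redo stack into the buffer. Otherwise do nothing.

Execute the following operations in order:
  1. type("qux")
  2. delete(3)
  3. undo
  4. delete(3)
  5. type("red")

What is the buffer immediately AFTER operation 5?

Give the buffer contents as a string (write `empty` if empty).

After op 1 (type): buf='qux' undo_depth=1 redo_depth=0
After op 2 (delete): buf='(empty)' undo_depth=2 redo_depth=0
After op 3 (undo): buf='qux' undo_depth=1 redo_depth=1
After op 4 (delete): buf='(empty)' undo_depth=2 redo_depth=0
After op 5 (type): buf='red' undo_depth=3 redo_depth=0

Answer: red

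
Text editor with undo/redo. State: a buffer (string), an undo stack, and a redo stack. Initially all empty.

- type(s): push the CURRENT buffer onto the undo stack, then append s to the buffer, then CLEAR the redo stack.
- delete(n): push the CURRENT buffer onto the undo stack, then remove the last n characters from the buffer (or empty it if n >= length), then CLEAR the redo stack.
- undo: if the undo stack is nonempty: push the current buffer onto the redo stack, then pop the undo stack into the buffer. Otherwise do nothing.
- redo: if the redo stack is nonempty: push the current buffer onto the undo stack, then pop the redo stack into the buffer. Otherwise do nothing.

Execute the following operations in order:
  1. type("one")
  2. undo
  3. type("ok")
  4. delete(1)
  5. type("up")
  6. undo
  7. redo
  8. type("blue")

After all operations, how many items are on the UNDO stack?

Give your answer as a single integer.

After op 1 (type): buf='one' undo_depth=1 redo_depth=0
After op 2 (undo): buf='(empty)' undo_depth=0 redo_depth=1
After op 3 (type): buf='ok' undo_depth=1 redo_depth=0
After op 4 (delete): buf='o' undo_depth=2 redo_depth=0
After op 5 (type): buf='oup' undo_depth=3 redo_depth=0
After op 6 (undo): buf='o' undo_depth=2 redo_depth=1
After op 7 (redo): buf='oup' undo_depth=3 redo_depth=0
After op 8 (type): buf='oupblue' undo_depth=4 redo_depth=0

Answer: 4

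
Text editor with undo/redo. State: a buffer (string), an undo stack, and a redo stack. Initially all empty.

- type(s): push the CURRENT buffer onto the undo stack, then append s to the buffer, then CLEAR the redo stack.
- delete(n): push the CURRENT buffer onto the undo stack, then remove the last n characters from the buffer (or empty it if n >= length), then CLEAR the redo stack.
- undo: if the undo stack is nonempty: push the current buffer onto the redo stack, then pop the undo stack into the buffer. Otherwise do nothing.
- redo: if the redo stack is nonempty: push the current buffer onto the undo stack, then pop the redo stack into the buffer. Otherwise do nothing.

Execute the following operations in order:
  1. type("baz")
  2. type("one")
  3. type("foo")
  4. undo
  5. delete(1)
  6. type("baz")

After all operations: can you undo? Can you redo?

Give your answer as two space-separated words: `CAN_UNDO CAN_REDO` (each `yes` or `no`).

Answer: yes no

Derivation:
After op 1 (type): buf='baz' undo_depth=1 redo_depth=0
After op 2 (type): buf='bazone' undo_depth=2 redo_depth=0
After op 3 (type): buf='bazonefoo' undo_depth=3 redo_depth=0
After op 4 (undo): buf='bazone' undo_depth=2 redo_depth=1
After op 5 (delete): buf='bazon' undo_depth=3 redo_depth=0
After op 6 (type): buf='bazonbaz' undo_depth=4 redo_depth=0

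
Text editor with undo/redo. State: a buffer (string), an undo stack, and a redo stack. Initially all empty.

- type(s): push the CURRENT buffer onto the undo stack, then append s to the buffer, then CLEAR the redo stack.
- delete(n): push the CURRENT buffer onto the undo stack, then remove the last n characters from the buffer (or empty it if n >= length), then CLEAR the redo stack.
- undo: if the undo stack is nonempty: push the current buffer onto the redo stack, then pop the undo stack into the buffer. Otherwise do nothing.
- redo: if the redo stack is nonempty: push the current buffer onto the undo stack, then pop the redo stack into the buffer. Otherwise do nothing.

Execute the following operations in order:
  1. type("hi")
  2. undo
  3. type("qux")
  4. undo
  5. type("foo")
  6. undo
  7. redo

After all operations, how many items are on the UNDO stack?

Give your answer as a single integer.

After op 1 (type): buf='hi' undo_depth=1 redo_depth=0
After op 2 (undo): buf='(empty)' undo_depth=0 redo_depth=1
After op 3 (type): buf='qux' undo_depth=1 redo_depth=0
After op 4 (undo): buf='(empty)' undo_depth=0 redo_depth=1
After op 5 (type): buf='foo' undo_depth=1 redo_depth=0
After op 6 (undo): buf='(empty)' undo_depth=0 redo_depth=1
After op 7 (redo): buf='foo' undo_depth=1 redo_depth=0

Answer: 1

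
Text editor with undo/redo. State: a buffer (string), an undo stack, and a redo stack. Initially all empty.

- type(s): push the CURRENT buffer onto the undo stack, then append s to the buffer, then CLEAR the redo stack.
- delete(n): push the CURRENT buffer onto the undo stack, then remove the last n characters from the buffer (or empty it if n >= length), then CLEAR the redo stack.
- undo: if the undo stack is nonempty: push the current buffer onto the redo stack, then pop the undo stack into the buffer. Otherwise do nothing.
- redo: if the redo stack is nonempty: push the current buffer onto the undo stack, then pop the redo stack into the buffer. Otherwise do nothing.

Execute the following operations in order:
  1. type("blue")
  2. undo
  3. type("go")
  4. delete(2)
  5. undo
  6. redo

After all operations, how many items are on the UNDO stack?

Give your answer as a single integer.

Answer: 2

Derivation:
After op 1 (type): buf='blue' undo_depth=1 redo_depth=0
After op 2 (undo): buf='(empty)' undo_depth=0 redo_depth=1
After op 3 (type): buf='go' undo_depth=1 redo_depth=0
After op 4 (delete): buf='(empty)' undo_depth=2 redo_depth=0
After op 5 (undo): buf='go' undo_depth=1 redo_depth=1
After op 6 (redo): buf='(empty)' undo_depth=2 redo_depth=0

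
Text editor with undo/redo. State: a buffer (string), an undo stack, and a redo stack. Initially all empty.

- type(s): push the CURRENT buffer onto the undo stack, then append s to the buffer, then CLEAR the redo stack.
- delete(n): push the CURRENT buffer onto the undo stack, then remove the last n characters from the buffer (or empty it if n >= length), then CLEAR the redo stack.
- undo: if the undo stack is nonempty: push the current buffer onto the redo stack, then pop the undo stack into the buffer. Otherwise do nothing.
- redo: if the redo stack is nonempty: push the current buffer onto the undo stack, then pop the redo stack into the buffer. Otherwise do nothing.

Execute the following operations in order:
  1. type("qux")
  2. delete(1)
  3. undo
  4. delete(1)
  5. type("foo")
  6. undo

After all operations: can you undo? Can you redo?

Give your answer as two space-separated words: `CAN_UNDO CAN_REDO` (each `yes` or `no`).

Answer: yes yes

Derivation:
After op 1 (type): buf='qux' undo_depth=1 redo_depth=0
After op 2 (delete): buf='qu' undo_depth=2 redo_depth=0
After op 3 (undo): buf='qux' undo_depth=1 redo_depth=1
After op 4 (delete): buf='qu' undo_depth=2 redo_depth=0
After op 5 (type): buf='qufoo' undo_depth=3 redo_depth=0
After op 6 (undo): buf='qu' undo_depth=2 redo_depth=1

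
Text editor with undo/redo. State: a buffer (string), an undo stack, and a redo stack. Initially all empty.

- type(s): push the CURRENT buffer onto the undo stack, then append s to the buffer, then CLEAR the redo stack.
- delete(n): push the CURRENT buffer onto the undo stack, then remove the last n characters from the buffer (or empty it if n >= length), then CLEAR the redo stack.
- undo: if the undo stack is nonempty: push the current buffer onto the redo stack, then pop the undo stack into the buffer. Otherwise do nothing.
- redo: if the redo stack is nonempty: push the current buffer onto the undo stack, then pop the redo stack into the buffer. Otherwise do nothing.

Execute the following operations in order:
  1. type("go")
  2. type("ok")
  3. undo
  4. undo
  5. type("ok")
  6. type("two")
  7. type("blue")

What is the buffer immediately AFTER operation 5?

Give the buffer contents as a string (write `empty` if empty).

Answer: ok

Derivation:
After op 1 (type): buf='go' undo_depth=1 redo_depth=0
After op 2 (type): buf='gook' undo_depth=2 redo_depth=0
After op 3 (undo): buf='go' undo_depth=1 redo_depth=1
After op 4 (undo): buf='(empty)' undo_depth=0 redo_depth=2
After op 5 (type): buf='ok' undo_depth=1 redo_depth=0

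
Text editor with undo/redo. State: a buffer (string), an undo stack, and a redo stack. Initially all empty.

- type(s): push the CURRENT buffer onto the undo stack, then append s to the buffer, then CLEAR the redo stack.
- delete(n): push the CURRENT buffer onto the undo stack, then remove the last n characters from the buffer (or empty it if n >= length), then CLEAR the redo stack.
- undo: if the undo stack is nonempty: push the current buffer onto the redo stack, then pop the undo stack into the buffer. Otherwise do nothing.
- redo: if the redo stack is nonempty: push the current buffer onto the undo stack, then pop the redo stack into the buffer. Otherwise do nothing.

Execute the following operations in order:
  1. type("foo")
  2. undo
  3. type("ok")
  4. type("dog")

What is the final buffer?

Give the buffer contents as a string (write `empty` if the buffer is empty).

After op 1 (type): buf='foo' undo_depth=1 redo_depth=0
After op 2 (undo): buf='(empty)' undo_depth=0 redo_depth=1
After op 3 (type): buf='ok' undo_depth=1 redo_depth=0
After op 4 (type): buf='okdog' undo_depth=2 redo_depth=0

Answer: okdog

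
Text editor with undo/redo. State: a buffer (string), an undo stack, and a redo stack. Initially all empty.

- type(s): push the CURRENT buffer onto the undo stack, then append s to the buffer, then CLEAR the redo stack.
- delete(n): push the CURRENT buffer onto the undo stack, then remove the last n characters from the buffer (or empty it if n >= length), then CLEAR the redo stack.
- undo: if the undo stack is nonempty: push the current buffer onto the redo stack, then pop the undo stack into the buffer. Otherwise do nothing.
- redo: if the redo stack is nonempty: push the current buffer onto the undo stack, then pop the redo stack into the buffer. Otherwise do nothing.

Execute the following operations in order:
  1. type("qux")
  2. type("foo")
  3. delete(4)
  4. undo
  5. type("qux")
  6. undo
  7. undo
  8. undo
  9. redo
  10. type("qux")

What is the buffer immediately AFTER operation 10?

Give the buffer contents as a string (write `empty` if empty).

Answer: quxqux

Derivation:
After op 1 (type): buf='qux' undo_depth=1 redo_depth=0
After op 2 (type): buf='quxfoo' undo_depth=2 redo_depth=0
After op 3 (delete): buf='qu' undo_depth=3 redo_depth=0
After op 4 (undo): buf='quxfoo' undo_depth=2 redo_depth=1
After op 5 (type): buf='quxfooqux' undo_depth=3 redo_depth=0
After op 6 (undo): buf='quxfoo' undo_depth=2 redo_depth=1
After op 7 (undo): buf='qux' undo_depth=1 redo_depth=2
After op 8 (undo): buf='(empty)' undo_depth=0 redo_depth=3
After op 9 (redo): buf='qux' undo_depth=1 redo_depth=2
After op 10 (type): buf='quxqux' undo_depth=2 redo_depth=0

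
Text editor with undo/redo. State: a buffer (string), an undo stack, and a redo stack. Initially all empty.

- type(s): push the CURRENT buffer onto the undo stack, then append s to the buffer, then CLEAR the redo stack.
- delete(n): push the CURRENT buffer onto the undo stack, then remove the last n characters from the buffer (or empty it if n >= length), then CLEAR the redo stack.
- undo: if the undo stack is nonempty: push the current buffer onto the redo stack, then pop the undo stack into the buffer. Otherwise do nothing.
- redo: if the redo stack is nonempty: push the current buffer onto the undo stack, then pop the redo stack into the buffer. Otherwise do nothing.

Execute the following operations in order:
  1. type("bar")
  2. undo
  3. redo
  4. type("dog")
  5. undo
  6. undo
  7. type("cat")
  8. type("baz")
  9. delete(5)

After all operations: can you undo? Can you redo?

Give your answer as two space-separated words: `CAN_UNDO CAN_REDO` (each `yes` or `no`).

After op 1 (type): buf='bar' undo_depth=1 redo_depth=0
After op 2 (undo): buf='(empty)' undo_depth=0 redo_depth=1
After op 3 (redo): buf='bar' undo_depth=1 redo_depth=0
After op 4 (type): buf='bardog' undo_depth=2 redo_depth=0
After op 5 (undo): buf='bar' undo_depth=1 redo_depth=1
After op 6 (undo): buf='(empty)' undo_depth=0 redo_depth=2
After op 7 (type): buf='cat' undo_depth=1 redo_depth=0
After op 8 (type): buf='catbaz' undo_depth=2 redo_depth=0
After op 9 (delete): buf='c' undo_depth=3 redo_depth=0

Answer: yes no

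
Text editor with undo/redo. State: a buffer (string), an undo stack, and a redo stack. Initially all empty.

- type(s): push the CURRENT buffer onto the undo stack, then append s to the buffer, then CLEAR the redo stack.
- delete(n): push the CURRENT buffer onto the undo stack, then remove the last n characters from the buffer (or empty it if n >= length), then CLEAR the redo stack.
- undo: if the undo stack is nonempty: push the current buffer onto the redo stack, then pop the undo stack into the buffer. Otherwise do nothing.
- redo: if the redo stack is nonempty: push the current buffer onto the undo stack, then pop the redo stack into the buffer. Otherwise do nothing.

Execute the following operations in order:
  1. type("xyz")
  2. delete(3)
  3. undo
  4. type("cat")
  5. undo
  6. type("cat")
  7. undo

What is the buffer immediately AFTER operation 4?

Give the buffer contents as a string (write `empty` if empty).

Answer: xyzcat

Derivation:
After op 1 (type): buf='xyz' undo_depth=1 redo_depth=0
After op 2 (delete): buf='(empty)' undo_depth=2 redo_depth=0
After op 3 (undo): buf='xyz' undo_depth=1 redo_depth=1
After op 4 (type): buf='xyzcat' undo_depth=2 redo_depth=0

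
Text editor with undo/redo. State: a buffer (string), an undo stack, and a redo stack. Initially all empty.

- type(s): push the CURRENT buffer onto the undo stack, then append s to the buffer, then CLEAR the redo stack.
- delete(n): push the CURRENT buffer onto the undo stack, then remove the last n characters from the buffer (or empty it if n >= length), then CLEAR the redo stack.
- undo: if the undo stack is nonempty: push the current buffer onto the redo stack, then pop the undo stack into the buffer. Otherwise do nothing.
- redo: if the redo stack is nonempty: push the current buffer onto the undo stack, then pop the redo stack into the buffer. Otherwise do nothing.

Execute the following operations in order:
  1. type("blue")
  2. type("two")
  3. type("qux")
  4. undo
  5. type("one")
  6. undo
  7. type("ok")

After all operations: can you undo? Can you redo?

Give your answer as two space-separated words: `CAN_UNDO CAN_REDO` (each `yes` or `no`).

Answer: yes no

Derivation:
After op 1 (type): buf='blue' undo_depth=1 redo_depth=0
After op 2 (type): buf='bluetwo' undo_depth=2 redo_depth=0
After op 3 (type): buf='bluetwoqux' undo_depth=3 redo_depth=0
After op 4 (undo): buf='bluetwo' undo_depth=2 redo_depth=1
After op 5 (type): buf='bluetwoone' undo_depth=3 redo_depth=0
After op 6 (undo): buf='bluetwo' undo_depth=2 redo_depth=1
After op 7 (type): buf='bluetwook' undo_depth=3 redo_depth=0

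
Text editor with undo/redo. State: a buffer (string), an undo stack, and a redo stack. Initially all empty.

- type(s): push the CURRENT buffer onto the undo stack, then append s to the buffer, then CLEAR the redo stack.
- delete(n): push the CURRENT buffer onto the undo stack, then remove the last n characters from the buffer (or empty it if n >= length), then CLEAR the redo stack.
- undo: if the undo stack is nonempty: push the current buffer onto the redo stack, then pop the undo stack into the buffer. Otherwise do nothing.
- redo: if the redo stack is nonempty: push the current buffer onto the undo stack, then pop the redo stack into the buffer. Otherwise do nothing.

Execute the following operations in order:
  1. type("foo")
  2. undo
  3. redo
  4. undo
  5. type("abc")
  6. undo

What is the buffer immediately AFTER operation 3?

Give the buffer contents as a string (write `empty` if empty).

After op 1 (type): buf='foo' undo_depth=1 redo_depth=0
After op 2 (undo): buf='(empty)' undo_depth=0 redo_depth=1
After op 3 (redo): buf='foo' undo_depth=1 redo_depth=0

Answer: foo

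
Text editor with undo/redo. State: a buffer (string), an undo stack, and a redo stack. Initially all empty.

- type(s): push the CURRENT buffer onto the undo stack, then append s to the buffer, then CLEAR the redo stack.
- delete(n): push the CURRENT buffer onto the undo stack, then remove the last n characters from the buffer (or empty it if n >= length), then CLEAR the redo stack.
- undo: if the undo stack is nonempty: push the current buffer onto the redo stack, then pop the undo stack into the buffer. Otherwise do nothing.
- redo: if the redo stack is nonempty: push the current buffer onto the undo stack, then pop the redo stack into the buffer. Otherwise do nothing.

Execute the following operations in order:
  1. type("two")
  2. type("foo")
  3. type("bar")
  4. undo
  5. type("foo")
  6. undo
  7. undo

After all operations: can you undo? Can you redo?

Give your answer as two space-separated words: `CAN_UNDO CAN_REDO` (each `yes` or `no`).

After op 1 (type): buf='two' undo_depth=1 redo_depth=0
After op 2 (type): buf='twofoo' undo_depth=2 redo_depth=0
After op 3 (type): buf='twofoobar' undo_depth=3 redo_depth=0
After op 4 (undo): buf='twofoo' undo_depth=2 redo_depth=1
After op 5 (type): buf='twofoofoo' undo_depth=3 redo_depth=0
After op 6 (undo): buf='twofoo' undo_depth=2 redo_depth=1
After op 7 (undo): buf='two' undo_depth=1 redo_depth=2

Answer: yes yes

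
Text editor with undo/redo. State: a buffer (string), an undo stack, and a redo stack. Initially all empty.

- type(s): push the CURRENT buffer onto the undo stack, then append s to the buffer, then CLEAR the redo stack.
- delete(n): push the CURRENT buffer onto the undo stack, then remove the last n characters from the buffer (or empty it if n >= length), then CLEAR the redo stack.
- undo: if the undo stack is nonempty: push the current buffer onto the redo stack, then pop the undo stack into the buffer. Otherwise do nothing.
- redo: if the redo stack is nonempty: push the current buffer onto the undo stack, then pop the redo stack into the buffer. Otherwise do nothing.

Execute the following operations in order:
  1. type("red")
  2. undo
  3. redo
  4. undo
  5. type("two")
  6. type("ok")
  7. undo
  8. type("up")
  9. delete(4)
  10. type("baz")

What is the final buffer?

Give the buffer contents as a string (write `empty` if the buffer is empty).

Answer: tbaz

Derivation:
After op 1 (type): buf='red' undo_depth=1 redo_depth=0
After op 2 (undo): buf='(empty)' undo_depth=0 redo_depth=1
After op 3 (redo): buf='red' undo_depth=1 redo_depth=0
After op 4 (undo): buf='(empty)' undo_depth=0 redo_depth=1
After op 5 (type): buf='two' undo_depth=1 redo_depth=0
After op 6 (type): buf='twook' undo_depth=2 redo_depth=0
After op 7 (undo): buf='two' undo_depth=1 redo_depth=1
After op 8 (type): buf='twoup' undo_depth=2 redo_depth=0
After op 9 (delete): buf='t' undo_depth=3 redo_depth=0
After op 10 (type): buf='tbaz' undo_depth=4 redo_depth=0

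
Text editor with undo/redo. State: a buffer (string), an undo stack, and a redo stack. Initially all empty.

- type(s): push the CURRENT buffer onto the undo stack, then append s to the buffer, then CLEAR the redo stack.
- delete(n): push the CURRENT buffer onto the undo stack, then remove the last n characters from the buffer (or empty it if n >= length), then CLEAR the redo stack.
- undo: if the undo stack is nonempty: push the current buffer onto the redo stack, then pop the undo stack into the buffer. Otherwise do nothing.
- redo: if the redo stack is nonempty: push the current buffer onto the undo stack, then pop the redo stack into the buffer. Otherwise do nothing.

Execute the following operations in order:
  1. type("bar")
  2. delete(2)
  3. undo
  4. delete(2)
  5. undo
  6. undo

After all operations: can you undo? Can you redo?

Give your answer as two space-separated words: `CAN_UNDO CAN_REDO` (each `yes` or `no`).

After op 1 (type): buf='bar' undo_depth=1 redo_depth=0
After op 2 (delete): buf='b' undo_depth=2 redo_depth=0
After op 3 (undo): buf='bar' undo_depth=1 redo_depth=1
After op 4 (delete): buf='b' undo_depth=2 redo_depth=0
After op 5 (undo): buf='bar' undo_depth=1 redo_depth=1
After op 6 (undo): buf='(empty)' undo_depth=0 redo_depth=2

Answer: no yes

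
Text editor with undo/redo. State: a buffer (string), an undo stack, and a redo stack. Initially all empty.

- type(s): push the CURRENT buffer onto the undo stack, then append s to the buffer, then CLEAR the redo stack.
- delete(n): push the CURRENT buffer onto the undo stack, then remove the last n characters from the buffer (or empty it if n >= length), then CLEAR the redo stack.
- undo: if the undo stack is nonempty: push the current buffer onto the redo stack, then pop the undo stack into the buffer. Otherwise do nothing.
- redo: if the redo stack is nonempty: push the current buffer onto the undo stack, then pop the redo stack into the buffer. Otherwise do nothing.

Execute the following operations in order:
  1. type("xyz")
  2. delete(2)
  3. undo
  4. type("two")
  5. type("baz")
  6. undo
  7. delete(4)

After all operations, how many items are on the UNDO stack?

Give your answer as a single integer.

After op 1 (type): buf='xyz' undo_depth=1 redo_depth=0
After op 2 (delete): buf='x' undo_depth=2 redo_depth=0
After op 3 (undo): buf='xyz' undo_depth=1 redo_depth=1
After op 4 (type): buf='xyztwo' undo_depth=2 redo_depth=0
After op 5 (type): buf='xyztwobaz' undo_depth=3 redo_depth=0
After op 6 (undo): buf='xyztwo' undo_depth=2 redo_depth=1
After op 7 (delete): buf='xy' undo_depth=3 redo_depth=0

Answer: 3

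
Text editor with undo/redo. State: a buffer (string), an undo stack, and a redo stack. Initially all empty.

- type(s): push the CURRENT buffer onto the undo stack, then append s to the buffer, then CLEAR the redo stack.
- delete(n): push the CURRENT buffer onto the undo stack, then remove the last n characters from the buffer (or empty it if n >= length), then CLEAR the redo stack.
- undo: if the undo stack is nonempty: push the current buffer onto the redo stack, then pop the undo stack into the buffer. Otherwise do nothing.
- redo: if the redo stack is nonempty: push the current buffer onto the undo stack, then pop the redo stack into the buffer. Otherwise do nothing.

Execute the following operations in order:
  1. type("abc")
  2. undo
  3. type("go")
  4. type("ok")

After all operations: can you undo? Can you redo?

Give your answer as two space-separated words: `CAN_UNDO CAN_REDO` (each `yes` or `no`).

After op 1 (type): buf='abc' undo_depth=1 redo_depth=0
After op 2 (undo): buf='(empty)' undo_depth=0 redo_depth=1
After op 3 (type): buf='go' undo_depth=1 redo_depth=0
After op 4 (type): buf='gook' undo_depth=2 redo_depth=0

Answer: yes no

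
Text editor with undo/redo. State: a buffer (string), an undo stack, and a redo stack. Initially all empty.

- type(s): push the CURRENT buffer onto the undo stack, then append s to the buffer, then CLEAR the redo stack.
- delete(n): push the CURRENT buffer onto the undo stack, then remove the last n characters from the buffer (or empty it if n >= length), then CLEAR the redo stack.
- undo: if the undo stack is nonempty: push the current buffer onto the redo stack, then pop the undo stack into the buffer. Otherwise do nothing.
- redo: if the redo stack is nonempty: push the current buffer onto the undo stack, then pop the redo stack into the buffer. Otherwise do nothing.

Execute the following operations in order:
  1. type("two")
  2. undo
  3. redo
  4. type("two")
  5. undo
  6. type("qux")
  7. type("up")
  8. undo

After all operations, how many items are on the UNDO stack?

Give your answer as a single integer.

After op 1 (type): buf='two' undo_depth=1 redo_depth=0
After op 2 (undo): buf='(empty)' undo_depth=0 redo_depth=1
After op 3 (redo): buf='two' undo_depth=1 redo_depth=0
After op 4 (type): buf='twotwo' undo_depth=2 redo_depth=0
After op 5 (undo): buf='two' undo_depth=1 redo_depth=1
After op 6 (type): buf='twoqux' undo_depth=2 redo_depth=0
After op 7 (type): buf='twoquxup' undo_depth=3 redo_depth=0
After op 8 (undo): buf='twoqux' undo_depth=2 redo_depth=1

Answer: 2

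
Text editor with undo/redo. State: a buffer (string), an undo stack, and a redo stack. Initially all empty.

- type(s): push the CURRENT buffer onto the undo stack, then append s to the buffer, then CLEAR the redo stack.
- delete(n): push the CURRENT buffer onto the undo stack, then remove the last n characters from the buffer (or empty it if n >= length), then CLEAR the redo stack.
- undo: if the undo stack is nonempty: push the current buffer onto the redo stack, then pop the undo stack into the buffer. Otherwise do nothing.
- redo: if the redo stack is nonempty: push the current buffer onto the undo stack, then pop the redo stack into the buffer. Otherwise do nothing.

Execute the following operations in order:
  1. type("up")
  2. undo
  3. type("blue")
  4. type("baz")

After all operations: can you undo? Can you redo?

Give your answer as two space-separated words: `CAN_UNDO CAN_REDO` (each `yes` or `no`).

Answer: yes no

Derivation:
After op 1 (type): buf='up' undo_depth=1 redo_depth=0
After op 2 (undo): buf='(empty)' undo_depth=0 redo_depth=1
After op 3 (type): buf='blue' undo_depth=1 redo_depth=0
After op 4 (type): buf='bluebaz' undo_depth=2 redo_depth=0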